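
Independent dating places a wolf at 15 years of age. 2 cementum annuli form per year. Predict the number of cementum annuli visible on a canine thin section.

30 cementum annuli

15 years at 2 cementum annuli per year gives 15 × 2 = 30 cementum annuli.
So 30 cementum annuli should be present.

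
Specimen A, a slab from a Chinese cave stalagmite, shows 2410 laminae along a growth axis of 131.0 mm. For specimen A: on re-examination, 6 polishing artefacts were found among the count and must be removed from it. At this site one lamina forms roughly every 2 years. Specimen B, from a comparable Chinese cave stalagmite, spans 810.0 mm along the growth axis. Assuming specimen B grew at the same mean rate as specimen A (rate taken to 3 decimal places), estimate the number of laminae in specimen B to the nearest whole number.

15000 laminae

Specimen A: true lamina count = 2410 − 6 = 2404.
Specimen A: 2404 laminae at 2 years each span 2404 × 2 = 4808 years.
A: Mean rate = 131.0 mm / 4808 years ≈ 0.027 mm/year.
For B, 810.0 / 0.027 = 30000.00 years; at 2 years per lamina that is 30000.00 / 2 ≈ 15000 laminae.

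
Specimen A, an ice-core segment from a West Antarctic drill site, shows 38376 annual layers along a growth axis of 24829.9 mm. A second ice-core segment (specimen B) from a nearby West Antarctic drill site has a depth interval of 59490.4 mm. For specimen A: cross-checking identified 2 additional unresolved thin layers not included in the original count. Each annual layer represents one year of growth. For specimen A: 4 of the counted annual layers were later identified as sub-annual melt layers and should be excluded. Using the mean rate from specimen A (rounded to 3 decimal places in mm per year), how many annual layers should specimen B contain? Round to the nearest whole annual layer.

Specimen A: correcting the raw count gives 38376 − 4 + 2 = 38374 true annual layers.
A: 24829.9 mm over 38374 years gives 24829.9 / 38374 ≈ 0.647 mm/yr.
Specimen B: 59490.4 mm / 0.647 mm per year = 91948.07 years ≈ 91948 annual layers.

91948 annual layers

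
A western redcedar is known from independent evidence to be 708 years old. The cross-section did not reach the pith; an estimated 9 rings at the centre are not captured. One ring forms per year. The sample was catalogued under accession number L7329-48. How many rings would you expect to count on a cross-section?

699 rings

Expected rings over 708 years: 708.
Subtracting the 9 rings not captured gives 708 − 9 = 699 rings in the record.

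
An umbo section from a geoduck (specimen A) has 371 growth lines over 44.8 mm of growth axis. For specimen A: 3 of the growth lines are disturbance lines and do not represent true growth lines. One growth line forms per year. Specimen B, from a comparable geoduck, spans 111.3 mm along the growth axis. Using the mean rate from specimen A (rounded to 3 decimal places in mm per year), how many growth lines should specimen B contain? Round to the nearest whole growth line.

Specimen A: after corrections the count is 371 − 3 = 368 growth lines.
A: 44.8 mm over 368 years gives 44.8 / 368 ≈ 0.122 mm/yr.
For B, 111.3 / 0.122 = 912.30 years ≈ 912 growth lines.

912 growth lines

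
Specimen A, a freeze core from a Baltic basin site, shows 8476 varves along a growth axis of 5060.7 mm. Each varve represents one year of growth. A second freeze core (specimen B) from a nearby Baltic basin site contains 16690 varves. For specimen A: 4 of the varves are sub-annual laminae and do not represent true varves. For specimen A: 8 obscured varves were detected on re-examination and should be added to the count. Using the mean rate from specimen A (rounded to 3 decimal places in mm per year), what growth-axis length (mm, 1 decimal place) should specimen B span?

9963.9 mm

Specimen A: correcting the raw count gives 8476 − 4 + 8 = 8480 true varves.
A: Extension rate ≈ 5060.7 / 8480 = 0.597 mm/yr.
For B, 0.597 mm/year × 16690 years = 9963.9 mm.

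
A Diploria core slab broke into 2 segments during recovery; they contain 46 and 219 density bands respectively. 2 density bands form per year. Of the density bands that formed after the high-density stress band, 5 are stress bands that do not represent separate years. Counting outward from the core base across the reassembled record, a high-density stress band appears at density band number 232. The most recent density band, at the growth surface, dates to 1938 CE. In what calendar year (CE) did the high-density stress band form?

1924 CE

Total density bands = 46 + 219 = 265.
The high-density stress band sits at density band 232 from the core base, so 265 − 232 = 33 density bands formed after it.
Removing the 5 false density bands leaves 33 − 5 = 28 true density bands beyond the high-density stress band.
With 2 density bands per year, 28 / 2 = 14 years.
Counting back 14 years from 1938 CE places the high-density stress band in 1938 − 14 = 1924 CE.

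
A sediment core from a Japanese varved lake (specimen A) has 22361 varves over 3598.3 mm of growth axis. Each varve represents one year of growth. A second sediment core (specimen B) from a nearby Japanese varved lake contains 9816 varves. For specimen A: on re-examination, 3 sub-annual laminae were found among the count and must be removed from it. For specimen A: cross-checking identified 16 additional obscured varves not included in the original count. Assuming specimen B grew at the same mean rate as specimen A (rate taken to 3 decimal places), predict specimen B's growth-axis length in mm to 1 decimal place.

Specimen A: correcting the raw count gives 22361 − 3 + 16 = 22374 true varves.
A: Mean rate = 3598.3 mm / 22374 years ≈ 0.161 mm/year.
For B, 0.161 mm/year × 9816 years = 1580.4 mm.

1580.4 mm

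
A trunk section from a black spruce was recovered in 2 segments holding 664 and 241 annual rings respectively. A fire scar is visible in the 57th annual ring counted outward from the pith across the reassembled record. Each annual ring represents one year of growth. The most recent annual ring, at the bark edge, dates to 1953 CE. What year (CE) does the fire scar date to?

1105 CE

Total annual rings = 664 + 241 = 905.
905 − 57 = 848 annual rings lie beyond the fire scar toward the bark edge.
1953 − 848 = 1105 CE.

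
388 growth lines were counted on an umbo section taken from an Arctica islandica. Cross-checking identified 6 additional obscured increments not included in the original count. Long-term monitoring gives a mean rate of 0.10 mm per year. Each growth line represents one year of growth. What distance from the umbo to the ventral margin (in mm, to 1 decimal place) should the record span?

After corrections the count is 388 + 6 = 394 growth lines.
Predicted length = 0.10 mm/year × 394 years = 39.4 mm.

39.4 mm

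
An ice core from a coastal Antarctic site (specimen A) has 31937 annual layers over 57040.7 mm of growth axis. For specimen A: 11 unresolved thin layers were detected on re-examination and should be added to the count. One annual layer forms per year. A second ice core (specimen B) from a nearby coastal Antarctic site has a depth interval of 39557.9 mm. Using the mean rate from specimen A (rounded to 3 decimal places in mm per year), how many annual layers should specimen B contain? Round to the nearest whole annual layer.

22161 annual layers

Specimen A: after corrections the count is 31937 + 11 = 31948 annual layers.
A: Extension rate ≈ 57040.7 / 31948 = 1.785 mm/year.
Specimen B: 39557.9 mm / 1.785 mm per year = 22161.29 years ≈ 22161 annual layers.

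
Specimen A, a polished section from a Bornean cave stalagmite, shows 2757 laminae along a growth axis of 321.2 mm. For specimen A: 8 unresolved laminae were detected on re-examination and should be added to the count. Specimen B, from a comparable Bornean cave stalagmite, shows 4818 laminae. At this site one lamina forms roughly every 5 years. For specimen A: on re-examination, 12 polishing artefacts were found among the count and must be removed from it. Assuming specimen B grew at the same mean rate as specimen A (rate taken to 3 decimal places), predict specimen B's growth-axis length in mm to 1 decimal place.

Specimen A: after corrections the count is 2757 − 12 + 8 = 2753 laminae.
Specimen A: multiplying by 5 years per lamina: 2753 × 5 = 13765 years.
A: Mean rate = 321.2 mm / 13765 years ≈ 0.023 mm/year.
Specimen B: at 5 years per lamina, 4818 × 5 = 24090 years. For B, 0.023 mm/year × 24090 years = 554.1 mm.

554.1 mm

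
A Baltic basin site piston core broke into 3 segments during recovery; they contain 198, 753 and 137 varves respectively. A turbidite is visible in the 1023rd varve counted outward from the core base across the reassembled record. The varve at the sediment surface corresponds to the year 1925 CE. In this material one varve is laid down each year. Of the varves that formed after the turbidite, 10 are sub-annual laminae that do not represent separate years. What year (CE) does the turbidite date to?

1870 CE

Total varves = 198 + 753 + 137 = 1088.
The turbidite sits at varve 1023 from the core base, so 1088 − 1023 = 65 varves formed after it.
65 − 10 false = 55 true varves after the turbidite.
Counting back 55 years from 1925 CE places the turbidite in 1925 − 55 = 1870 CE.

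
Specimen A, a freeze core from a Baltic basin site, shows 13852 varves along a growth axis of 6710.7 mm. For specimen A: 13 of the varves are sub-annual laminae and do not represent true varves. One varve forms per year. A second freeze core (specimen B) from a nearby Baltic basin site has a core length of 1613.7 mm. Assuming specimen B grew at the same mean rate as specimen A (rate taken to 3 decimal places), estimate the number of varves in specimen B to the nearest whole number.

Specimen A: correcting the raw count gives 13852 − 13 = 13839 true varves.
A: Mean rate = 6710.7 mm / 13839 years ≈ 0.485 mm per year.
Specimen B: 1613.7 mm / 0.485 mm per year = 3327.22 years ≈ 3327 varves.

3327 varves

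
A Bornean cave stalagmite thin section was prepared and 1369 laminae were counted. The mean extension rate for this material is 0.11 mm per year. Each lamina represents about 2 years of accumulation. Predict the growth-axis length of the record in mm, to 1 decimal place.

At 2 years per lamina, 1369 × 2 = 2738 years.
Length ≈ 0.11 × 2738 = 301.2 mm.

301.2 mm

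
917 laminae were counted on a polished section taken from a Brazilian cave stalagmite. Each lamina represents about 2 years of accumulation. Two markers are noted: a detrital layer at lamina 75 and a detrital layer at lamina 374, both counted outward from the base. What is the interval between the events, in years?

The two markers are separated by 374 − 75 = 299 laminae.
299 laminae at 2 years each span 299 × 2 = 598 years.

598 yr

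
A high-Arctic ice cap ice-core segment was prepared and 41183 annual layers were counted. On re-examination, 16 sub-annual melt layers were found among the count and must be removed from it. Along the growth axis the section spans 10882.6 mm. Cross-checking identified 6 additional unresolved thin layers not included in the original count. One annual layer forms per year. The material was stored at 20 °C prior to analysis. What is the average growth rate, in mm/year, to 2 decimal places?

0.26 mm/year

Adjusted count: 41183 − 16 + 6 = 41173 annual layers.
Mean rate = 10882.6 mm / 41173 years ≈ 0.26 mm/year.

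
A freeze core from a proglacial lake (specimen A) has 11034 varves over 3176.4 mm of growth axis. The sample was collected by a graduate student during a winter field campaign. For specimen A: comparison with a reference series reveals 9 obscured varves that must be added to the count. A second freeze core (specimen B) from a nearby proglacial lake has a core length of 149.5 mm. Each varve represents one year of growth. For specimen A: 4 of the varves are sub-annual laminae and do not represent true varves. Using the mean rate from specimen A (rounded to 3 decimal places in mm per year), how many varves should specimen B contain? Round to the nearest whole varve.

Specimen A: correcting the raw count gives 11034 − 4 + 9 = 11039 true varves.
A: Mean rate = 3176.4 mm / 11039 years ≈ 0.288 mm/yr.
For B, 149.5 / 0.288 = 519.10 years ≈ 519 varves.

519 varves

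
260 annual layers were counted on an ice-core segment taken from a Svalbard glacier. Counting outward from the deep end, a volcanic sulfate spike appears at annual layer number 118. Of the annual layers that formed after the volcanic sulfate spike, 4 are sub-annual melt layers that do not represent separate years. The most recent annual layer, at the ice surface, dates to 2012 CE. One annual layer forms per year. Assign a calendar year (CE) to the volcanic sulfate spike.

260 − 118 = 142 annual layers lie beyond the volcanic sulfate spike toward the ice surface.
Excluding 4 false annual layers: 142 − 4 = 138.
Counting back 138 years from 2012 CE places the volcanic sulfate spike in 2012 − 138 = 1874 CE.

1874 CE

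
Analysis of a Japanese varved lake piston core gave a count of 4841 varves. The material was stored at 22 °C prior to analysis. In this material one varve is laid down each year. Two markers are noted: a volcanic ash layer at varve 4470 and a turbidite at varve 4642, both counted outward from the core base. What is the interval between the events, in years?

172 yr

Separation: 4642 − 4470 = 172 varves.
One varve per year makes the interval 172 years.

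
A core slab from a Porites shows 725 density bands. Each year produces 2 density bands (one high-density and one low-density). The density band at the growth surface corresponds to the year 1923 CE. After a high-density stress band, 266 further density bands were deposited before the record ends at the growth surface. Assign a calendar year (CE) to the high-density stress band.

1790 CE

266 density bands formed after the high-density stress band.
With 2 density bands per year, 266 / 2 = 133 years.
1923 − 133 = 1790 CE.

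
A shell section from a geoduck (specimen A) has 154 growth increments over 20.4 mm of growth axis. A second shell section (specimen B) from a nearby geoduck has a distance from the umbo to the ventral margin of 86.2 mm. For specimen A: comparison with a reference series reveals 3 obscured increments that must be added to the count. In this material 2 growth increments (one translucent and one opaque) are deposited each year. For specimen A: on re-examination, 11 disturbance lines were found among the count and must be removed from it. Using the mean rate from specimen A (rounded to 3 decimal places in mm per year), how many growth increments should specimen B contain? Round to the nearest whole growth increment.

618 growth increments

Specimen A: adjusted count: 154 − 11 + 3 = 146 growth increments.
Specimen A: dividing by 2 growth increments per year: 146 / 2 = 73 years.
A: Extension rate ≈ 20.4 / 73 = 0.279 mm/yr.
For B, 86.2 / 0.279 = 308.96 years; at 2 growth increments per year that is 308.96 × 2 ≈ 618 growth increments.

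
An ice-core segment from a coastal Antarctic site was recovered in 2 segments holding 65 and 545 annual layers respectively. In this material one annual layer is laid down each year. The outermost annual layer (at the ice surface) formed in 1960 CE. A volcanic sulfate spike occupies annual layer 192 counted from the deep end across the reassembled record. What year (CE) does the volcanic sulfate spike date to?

Total annual layers = 65 + 545 = 610.
Between annual layer 192 and the ice surface there are 610 − 192 = 418 annual layers.
The annual layer at the ice surface is 1960 CE, so the volcanic sulfate spike dates to 1960 − 418 = 1542 CE.

1542 CE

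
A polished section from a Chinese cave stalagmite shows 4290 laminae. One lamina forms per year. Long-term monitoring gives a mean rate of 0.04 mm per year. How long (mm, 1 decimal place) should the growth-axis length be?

171.6 mm

4290 years of growth are recorded.
Length ≈ 0.04 × 4290 = 171.6 mm.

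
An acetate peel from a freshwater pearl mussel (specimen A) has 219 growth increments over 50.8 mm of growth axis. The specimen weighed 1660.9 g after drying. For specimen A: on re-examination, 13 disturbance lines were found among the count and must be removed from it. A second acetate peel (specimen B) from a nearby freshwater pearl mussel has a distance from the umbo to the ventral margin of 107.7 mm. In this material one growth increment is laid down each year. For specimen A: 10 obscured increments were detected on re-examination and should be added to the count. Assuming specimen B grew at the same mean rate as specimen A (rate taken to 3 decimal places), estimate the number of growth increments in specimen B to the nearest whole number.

458 growth increments

Specimen A: true growth increment count = 219 − 13 + 10 = 216.
A: Mean rate = 50.8 mm / 216 years ≈ 0.235 mm/year.
B spans 107.7 / 0.235 = 458.30 years ≈ 458 growth increments.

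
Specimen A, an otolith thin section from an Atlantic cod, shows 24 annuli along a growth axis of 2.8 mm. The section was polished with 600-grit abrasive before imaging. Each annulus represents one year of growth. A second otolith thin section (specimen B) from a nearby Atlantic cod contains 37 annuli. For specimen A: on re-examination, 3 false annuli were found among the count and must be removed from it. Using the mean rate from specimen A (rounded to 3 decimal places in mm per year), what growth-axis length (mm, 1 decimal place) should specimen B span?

4.9 mm

Specimen A: true annulus count = 24 − 3 = 21.
A: 2.8 mm over 21 years gives 2.8 / 21 ≈ 0.133 mm per year.
Length of B = 0.133 × 37 = 4.9 mm.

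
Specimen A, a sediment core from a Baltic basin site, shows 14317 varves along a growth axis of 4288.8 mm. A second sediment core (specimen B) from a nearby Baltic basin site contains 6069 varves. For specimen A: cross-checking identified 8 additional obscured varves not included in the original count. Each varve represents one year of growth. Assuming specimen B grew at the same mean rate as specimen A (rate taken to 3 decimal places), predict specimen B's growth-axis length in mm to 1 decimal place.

Specimen A: adjusted count: 14317 + 8 = 14325 varves.
A: Extension rate ≈ 4288.8 / 14325 = 0.299 mm per year.
B's length ≈ 0.299 × 6069 = 1814.6 mm.

1814.6 mm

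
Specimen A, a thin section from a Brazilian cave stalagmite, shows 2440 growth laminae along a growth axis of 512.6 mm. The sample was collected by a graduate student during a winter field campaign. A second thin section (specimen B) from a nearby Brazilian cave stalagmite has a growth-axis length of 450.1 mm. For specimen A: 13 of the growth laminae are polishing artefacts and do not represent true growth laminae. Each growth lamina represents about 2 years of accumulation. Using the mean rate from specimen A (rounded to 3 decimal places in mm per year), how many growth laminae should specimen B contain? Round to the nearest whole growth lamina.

2123 growth laminae

Specimen A: adjusted count: 2440 − 13 = 2427 growth laminae.
Specimen A: multiplying by 2 years per growth lamina: 2427 × 2 = 4854 years.
A: 512.6 mm over 4854 years gives 512.6 / 4854 ≈ 0.106 mm/year.
Specimen B: 450.1 mm / 0.106 mm per year = 4246.23 years; at 2 years per growth lamina that is 4246.23 / 2 ≈ 2123 growth laminae.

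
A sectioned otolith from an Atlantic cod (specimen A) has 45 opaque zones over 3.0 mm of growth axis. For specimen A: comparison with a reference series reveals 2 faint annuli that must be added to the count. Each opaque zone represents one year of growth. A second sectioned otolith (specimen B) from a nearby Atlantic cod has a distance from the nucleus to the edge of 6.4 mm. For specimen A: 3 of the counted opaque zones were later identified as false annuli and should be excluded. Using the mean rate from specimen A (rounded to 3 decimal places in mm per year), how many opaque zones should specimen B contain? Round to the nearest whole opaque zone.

Specimen A: true opaque zone count = 45 − 3 + 2 = 44.
A: Extension rate ≈ 3.0 / 44 = 0.068 mm/year.
For B, 6.4 / 0.068 = 94.12 years ≈ 94 opaque zones.

94 opaque zones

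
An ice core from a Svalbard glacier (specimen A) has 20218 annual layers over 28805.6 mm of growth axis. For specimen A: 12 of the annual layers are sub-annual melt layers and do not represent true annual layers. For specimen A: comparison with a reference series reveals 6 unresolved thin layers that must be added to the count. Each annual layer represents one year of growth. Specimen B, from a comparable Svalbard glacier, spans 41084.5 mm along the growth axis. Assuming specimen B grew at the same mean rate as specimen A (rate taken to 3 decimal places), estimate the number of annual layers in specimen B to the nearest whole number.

28831 annual layers

Specimen A: after corrections the count is 20218 − 12 + 6 = 20212 annual layers.
A: 28805.6 mm over 20212 years gives 28805.6 / 20212 ≈ 1.425 mm per year.
B spans 41084.5 / 1.425 = 28831.23 years ≈ 28831 annual layers.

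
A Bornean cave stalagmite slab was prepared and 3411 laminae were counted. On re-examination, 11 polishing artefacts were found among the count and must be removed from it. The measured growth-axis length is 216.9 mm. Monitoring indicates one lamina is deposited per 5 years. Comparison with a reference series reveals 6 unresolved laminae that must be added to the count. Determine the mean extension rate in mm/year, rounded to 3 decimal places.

0.013 mm/year

Correcting the raw count gives 3411 − 11 + 6 = 3406 true laminae.
3406 laminae at 5 years each span 3406 × 5 = 17030 years.
216.9 mm over 17030 years gives 216.9 / 17030 ≈ 0.013 mm/year.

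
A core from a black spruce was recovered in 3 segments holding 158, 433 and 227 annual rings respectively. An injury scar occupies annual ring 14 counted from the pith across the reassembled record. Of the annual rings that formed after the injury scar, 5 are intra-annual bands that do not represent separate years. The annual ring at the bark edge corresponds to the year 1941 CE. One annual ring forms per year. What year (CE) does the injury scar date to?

1142 CE

Total annual rings = 158 + 433 + 227 = 818.
Between annual ring 14 and the bark edge there are 818 − 14 = 804 annual rings.
Removing the 5 false annual rings leaves 804 − 5 = 799 true annual rings beyond the injury scar.
Counting back 799 years from 1941 CE places the injury scar in 1941 − 799 = 1142 CE.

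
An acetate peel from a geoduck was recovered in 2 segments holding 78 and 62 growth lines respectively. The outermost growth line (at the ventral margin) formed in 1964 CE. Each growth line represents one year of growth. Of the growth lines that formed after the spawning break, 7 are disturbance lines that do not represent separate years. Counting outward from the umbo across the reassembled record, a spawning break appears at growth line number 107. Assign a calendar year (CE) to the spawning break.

Total growth lines = 78 + 62 = 140.
140 − 107 = 33 growth lines lie beyond the spawning break toward the ventral margin.
Excluding 7 false growth lines: 33 − 7 = 26.
The growth line at the ventral margin is 1964 CE, so the spawning break dates to 1964 − 26 = 1938 CE.

1938 CE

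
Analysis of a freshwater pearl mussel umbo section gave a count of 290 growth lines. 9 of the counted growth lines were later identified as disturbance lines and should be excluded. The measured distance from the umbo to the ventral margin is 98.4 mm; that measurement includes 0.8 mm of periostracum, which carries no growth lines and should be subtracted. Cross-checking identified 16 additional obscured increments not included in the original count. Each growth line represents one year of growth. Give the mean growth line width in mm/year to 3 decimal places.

0.329 mm/year

Correcting the raw count gives 290 − 9 + 16 = 297 true growth lines.
Net length = 98.4 − 0.8 = 97.6 mm.
97.6 mm over 297 years gives 97.6 / 297 ≈ 0.329 mm/year.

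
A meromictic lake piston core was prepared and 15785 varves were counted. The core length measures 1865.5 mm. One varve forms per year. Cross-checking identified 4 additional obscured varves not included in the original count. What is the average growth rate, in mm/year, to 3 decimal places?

0.118 mm/year

Adjusted count: 15785 + 4 = 15789 varves.
Mean rate = 1865.5 mm / 15789 years ≈ 0.118 mm/year.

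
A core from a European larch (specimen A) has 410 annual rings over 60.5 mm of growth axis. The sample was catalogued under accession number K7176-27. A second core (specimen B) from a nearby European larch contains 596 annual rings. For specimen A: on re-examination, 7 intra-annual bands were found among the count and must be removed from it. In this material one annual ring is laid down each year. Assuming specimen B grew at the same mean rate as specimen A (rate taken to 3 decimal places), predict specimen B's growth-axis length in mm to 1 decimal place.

Specimen A: adjusted count: 410 − 7 = 403 annual rings.
A: 60.5 mm over 403 years gives 60.5 / 403 ≈ 0.150 mm/yr.
Length of B = 0.150 × 596 = 89.4 mm.

89.4 mm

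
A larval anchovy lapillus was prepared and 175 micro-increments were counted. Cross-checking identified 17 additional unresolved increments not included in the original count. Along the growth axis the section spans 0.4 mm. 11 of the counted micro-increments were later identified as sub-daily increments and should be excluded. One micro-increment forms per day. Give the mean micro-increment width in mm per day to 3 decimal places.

0.002 mm per day

Correcting the raw count gives 175 − 11 + 17 = 181 true micro-increments.
Mean rate = 0.4 mm / 181 days ≈ 0.002 mm per day.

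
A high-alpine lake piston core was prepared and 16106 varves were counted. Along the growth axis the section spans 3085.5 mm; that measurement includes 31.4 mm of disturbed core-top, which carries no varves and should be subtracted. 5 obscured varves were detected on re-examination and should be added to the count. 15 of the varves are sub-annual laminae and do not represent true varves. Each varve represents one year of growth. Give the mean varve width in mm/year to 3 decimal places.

0.190 mm/year

Adjusted count: 16106 − 15 + 5 = 16096 varves.
Removing the 31.4 mm offcut leaves 3085.5 − 31.4 = 3054.1 mm.
3054.1 mm over 16096 years gives 3054.1 / 16096 ≈ 0.190 mm/year.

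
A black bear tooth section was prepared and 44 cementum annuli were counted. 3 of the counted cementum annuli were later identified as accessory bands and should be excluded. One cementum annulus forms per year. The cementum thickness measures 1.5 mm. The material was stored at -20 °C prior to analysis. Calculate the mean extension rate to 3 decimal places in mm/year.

True cementum annulus count = 44 − 3 = 41.
Extension rate ≈ 1.5 / 41 = 0.037 mm/year.

0.037 mm/year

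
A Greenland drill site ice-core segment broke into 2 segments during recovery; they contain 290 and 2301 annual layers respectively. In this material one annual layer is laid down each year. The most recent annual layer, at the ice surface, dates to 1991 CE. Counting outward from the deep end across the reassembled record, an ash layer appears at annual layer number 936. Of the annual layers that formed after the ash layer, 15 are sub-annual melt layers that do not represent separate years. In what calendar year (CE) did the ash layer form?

351 CE

Total annual layers = 290 + 2301 = 2591.
The ash layer sits at annual layer 936 from the deep end, so 2591 − 936 = 1655 annual layers formed after it.
1655 − 15 false = 1640 true annual layers after the ash layer.
1991 − 1640 = 351 CE.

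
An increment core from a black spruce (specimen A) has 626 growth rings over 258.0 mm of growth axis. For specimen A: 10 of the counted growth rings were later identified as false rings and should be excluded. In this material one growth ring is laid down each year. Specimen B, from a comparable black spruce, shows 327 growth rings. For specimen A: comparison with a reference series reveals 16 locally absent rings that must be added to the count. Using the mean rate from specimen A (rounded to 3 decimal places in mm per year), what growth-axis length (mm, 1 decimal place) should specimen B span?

133.4 mm

Specimen A: after corrections the count is 626 − 10 + 16 = 632 growth rings.
A: 258.0 mm over 632 years gives 258.0 / 632 ≈ 0.408 mm per year.
For B, 0.408 mm/year × 327 years = 133.4 mm.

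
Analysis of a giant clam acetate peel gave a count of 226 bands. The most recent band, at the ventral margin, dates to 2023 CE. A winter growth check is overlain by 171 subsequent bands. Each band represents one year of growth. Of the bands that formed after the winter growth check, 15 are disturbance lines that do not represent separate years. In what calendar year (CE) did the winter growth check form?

1867 CE

There are 171 bands younger than the winter growth check.
Excluding 15 false bands: 171 − 15 = 156.
The band at the ventral margin is 2023 CE, so the winter growth check dates to 2023 − 156 = 1867 CE.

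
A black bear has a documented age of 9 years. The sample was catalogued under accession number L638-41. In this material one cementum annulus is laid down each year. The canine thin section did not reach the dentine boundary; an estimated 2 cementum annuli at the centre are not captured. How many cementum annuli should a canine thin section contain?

7 cementum annuli

Expected cementum annuli over 9 years: 9.
Subtracting the 2 cementum annuli not captured gives 9 − 2 = 7 cementum annuli in the record.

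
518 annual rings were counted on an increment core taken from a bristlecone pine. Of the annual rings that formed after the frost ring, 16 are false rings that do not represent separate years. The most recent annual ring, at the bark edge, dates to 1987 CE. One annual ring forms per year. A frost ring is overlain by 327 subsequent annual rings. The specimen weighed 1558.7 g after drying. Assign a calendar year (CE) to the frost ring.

1676 CE

327 annual rings formed after the frost ring.
Excluding 16 false annual rings: 327 − 16 = 311.
Counting back 311 years from 1987 CE places the frost ring in 1987 − 311 = 1676 CE.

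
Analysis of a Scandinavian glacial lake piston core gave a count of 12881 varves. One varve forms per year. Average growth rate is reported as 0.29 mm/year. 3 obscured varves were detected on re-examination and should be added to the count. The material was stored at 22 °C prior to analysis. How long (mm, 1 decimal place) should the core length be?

3736.4 mm

Adjusted count: 12881 + 3 = 12884 varves.
12884 years at 0.29 mm/year gives 0.29 × 12884 = 3736.4 mm.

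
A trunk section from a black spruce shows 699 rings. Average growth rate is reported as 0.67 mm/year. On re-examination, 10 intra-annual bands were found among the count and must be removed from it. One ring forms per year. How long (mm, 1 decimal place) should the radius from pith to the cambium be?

Correcting the raw count gives 699 − 10 = 689 true rings.
689 years at 0.67 mm/year gives 0.67 × 689 = 461.6 mm.

461.6 mm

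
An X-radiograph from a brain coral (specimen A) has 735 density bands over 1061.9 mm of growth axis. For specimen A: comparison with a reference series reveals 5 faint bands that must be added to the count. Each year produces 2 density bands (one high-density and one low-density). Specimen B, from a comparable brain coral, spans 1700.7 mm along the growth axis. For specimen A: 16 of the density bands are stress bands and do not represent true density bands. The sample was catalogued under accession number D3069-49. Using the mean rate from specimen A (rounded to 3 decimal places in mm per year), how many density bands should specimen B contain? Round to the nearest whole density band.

1160 density bands

Specimen A: after corrections the count is 735 − 16 + 5 = 724 density bands.
Specimen A: with 2 density bands per year, 724 / 2 = 362 years.
A: Extension rate ≈ 1061.9 / 362 = 2.933 mm/year.
B spans 1700.7 / 2.933 = 579.85 years; at 2 density bands per year that is 579.85 × 2 ≈ 1160 density bands.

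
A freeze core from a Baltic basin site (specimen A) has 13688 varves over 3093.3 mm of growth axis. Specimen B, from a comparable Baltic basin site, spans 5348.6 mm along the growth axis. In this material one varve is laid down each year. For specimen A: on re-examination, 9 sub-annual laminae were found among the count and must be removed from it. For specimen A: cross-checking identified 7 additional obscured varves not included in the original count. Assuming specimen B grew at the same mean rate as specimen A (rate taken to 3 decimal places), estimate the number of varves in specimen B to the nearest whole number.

Specimen A: true varve count = 13688 − 9 + 7 = 13686.
A: Extension rate ≈ 3093.3 / 13686 = 0.226 mm/year.
Specimen B: 5348.6 mm / 0.226 mm per year = 23666.37 years ≈ 23666 varves.

23666 varves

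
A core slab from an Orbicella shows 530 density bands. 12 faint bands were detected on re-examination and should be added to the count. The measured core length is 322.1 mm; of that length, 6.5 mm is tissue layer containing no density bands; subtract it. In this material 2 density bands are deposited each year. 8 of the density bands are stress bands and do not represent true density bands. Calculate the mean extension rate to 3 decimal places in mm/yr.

Adjusted count: 530 − 8 + 12 = 534 density bands.
534 density bands at 2 per year is 534 / 2 = 267 years.
Removing the 6.5 mm offcut leaves 322.1 − 6.5 = 315.6 mm.
Mean rate = 315.6 mm / 267 years ≈ 1.182 mm/yr.

1.182 mm/yr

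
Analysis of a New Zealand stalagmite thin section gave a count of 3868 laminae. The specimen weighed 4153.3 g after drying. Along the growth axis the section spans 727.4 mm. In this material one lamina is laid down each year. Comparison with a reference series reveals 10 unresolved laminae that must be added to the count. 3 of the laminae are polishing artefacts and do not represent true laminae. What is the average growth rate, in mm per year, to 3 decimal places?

True lamina count = 3868 − 3 + 10 = 3875.
Mean rate = 727.4 mm / 3875 years ≈ 0.188 mm per year.

0.188 mm per year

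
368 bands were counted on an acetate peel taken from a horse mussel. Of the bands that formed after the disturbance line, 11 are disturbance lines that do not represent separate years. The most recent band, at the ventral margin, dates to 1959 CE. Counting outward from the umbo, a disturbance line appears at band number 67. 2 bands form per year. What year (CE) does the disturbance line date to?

1814 CE

Between band 67 and the ventral margin there are 368 − 67 = 301 bands.
301 − 11 false = 290 true bands after the disturbance line.
With 2 bands per year, 290 / 2 = 145 years.
1959 − 145 = 1814 CE.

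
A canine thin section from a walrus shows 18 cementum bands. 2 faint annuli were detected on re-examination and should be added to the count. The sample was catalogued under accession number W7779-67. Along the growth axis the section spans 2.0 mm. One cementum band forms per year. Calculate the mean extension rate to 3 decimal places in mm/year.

Correcting the raw count gives 18 + 2 = 20 true cementum bands.
2.0 mm over 20 years gives 2.0 / 20 ≈ 0.100 mm/year.

0.100 mm/year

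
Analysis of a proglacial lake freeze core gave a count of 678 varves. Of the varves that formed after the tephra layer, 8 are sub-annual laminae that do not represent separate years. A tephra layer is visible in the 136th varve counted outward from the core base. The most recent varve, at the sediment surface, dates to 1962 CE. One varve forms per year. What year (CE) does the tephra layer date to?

The tephra layer sits at varve 136 from the core base, so 678 − 136 = 542 varves formed after it.
542 − 8 false = 534 true varves after the tephra layer.
The varve at the sediment surface is 1962 CE, so the tephra layer dates to 1962 − 534 = 1428 CE.

1428 CE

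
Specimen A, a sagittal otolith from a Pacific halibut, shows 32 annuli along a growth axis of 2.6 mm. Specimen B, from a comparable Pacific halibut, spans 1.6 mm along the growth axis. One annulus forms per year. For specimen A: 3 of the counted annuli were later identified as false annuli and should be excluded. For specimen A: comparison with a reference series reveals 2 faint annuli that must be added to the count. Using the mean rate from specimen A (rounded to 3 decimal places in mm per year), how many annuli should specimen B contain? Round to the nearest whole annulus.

19 annuli

Specimen A: adjusted count: 32 − 3 + 2 = 31 annuli.
A: Extension rate ≈ 2.6 / 31 = 0.084 mm per year.
B spans 1.6 / 0.084 = 19.05 years ≈ 19 annuli.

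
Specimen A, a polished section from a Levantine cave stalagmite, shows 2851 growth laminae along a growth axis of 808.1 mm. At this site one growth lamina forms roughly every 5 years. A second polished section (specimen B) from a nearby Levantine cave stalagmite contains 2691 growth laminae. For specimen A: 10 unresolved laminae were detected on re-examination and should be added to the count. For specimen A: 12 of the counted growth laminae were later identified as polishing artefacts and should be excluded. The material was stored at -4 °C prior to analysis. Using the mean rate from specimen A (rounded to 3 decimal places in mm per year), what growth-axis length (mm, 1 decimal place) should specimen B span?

766.9 mm

Specimen A: true growth lamina count = 2851 − 12 + 10 = 2849.
Specimen A: 2849 growth laminae at 5 years each span 2849 × 5 = 14245 years.
A: Mean rate = 808.1 mm / 14245 years ≈ 0.057 mm per year.
Specimen B: multiplying by 5 years per growth lamina: 2691 × 5 = 13455 years. B's length ≈ 0.057 × 13455 = 766.9 mm.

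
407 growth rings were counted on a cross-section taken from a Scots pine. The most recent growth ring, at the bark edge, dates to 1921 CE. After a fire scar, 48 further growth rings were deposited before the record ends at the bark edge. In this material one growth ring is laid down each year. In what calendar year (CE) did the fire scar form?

48 growth rings formed after the fire scar.
1921 − 48 = 1873 CE.

1873 CE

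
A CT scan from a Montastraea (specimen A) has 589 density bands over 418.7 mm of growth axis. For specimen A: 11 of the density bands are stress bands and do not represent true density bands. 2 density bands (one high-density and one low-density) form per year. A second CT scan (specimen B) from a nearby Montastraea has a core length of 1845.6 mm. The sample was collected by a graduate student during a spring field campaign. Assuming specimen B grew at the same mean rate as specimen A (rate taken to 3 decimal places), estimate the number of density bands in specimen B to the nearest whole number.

2547 density bands

Specimen A: adjusted count: 589 − 11 = 578 density bands.
Specimen A: 578 density bands at 2 per year is 578 / 2 = 289 years.
A: 418.7 mm over 289 years gives 418.7 / 289 ≈ 1.449 mm/year.
For B, 1845.6 / 1.449 = 1273.71 years; at 2 density bands per year that is 1273.71 × 2 ≈ 2547 density bands.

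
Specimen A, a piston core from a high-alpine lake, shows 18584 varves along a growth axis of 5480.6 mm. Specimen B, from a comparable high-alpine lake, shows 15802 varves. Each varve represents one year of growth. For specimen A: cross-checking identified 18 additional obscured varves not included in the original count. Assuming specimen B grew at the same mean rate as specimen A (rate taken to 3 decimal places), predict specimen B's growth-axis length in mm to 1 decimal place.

4661.6 mm

Specimen A: adjusted count: 18584 + 18 = 18602 varves.
A: 5480.6 mm over 18602 years gives 5480.6 / 18602 ≈ 0.295 mm per year.
Length of B = 0.295 × 15802 = 4661.6 mm.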